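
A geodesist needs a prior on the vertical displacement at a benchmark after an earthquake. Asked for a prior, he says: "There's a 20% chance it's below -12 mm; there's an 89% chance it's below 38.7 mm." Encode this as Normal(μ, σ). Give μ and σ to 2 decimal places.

μ = 8.63, σ = 24.51

For Normal(μ,σ), the p-quantile is μ + z_p·σ. Here z_{0.2} = -0.8416, z_{0.89} = 1.227.
So -12 = μ − 0.8416σ and 38.7 = μ + 1.227σ.
Subtracting: σ = (38.7 − -12)/(1.227 − (-0.8416)) = 24.51.
Then μ = -12 − (-0.8416)·24.51 = 8.63.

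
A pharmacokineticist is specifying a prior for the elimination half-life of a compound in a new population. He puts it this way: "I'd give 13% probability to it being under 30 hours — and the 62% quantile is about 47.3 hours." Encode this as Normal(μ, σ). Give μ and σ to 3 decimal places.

μ = 43.609, σ = 12.082

The p-quantile of Normal(μ,σ) is μ + z_p·σ, with z_{0.13} = -1.126 and z_{0.62} = 0.3055.
Eliminate σ: μ = (z₂·x₁ − z₁·x₂)/(z₂ − z₁) = (0.3055·30 − (-1.126)·47.3)/1.432 = 43.609.
Then σ = (x₂ − x₁)/(z₂ − z₁) = (47.3 − 30)/1.432 = 12.082.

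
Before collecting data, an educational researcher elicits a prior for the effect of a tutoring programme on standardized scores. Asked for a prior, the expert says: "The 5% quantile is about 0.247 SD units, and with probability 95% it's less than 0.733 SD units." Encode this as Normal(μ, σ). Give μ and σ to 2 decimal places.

For Normal(μ,σ), the p-quantile is μ + z_p·σ. Here z_{0.05} = -1.645, z_{0.95} = 1.645.
So 0.247 = μ − 1.645σ and 0.733 = μ + 1.645σ.
Subtracting: σ = (0.733 − 0.247)/(1.645 − (-1.645)) = 0.15.
Then μ = 0.247 − (-1.645)·0.15 = 0.49.

μ = 0.49, σ = 0.15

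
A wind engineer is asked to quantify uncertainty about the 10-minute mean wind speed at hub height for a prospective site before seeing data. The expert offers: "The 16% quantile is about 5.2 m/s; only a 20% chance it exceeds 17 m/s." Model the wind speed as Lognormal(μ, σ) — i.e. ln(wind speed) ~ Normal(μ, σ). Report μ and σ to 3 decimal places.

μ ≈ 2.290, σ ≈ 0.645

If T ~ Lognormal(μ,σ) then ln T ~ Normal(μ,σ), so the p-quantile of ln T is μ + z_p·σ.
ln(5.2) = 1.649 and ln(17) = 2.833; z_{0.16} = -0.9945, z_{0.8} = 0.8416.
σ = (2.833 − 1.649)/(0.8416 − (-0.9945)) = 0.645.
μ = 1.649 − (-0.9945)·0.645 = 2.290.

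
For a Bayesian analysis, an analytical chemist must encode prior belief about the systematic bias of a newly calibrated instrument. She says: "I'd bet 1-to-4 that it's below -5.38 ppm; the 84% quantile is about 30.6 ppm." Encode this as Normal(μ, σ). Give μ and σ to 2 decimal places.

For Normal(μ,σ), the p-quantile is μ + z_p·σ. Here z_{0.2} = -0.8416, z_{0.84} = 0.9945.
So -5.38 = μ − 0.8416σ and 30.6 = μ + 0.9945σ.
Subtracting: σ = (30.6 − -5.38)/(0.9945 − (-0.8416)) = 19.60.
Then μ = -5.38 − (-0.8416)·19.60 = 11.11.

μ = 11.11, σ = 19.60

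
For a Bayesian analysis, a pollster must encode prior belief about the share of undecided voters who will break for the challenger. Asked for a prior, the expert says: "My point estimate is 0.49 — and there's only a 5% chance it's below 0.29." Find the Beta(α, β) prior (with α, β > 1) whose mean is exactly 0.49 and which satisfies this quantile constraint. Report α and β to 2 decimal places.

With mean 0.49 fixed, write α = 0.49s, β = 0.51s where s = α+β.
Need P(θ < 0.29) = 0.05 under Beta(0.49s, 0.51s). Normal approximation: (q−m)/√(m(1−m)/s) ≈ z_{0.05} = -1.64, so s ≈ 0.49·0.51·(-1.64)²/(0.29−0.49)² = 16.9.
At s = 16.9: P(θ<0.29) ≈ 0.045. Adjusting to match 0.05 gives s ≈ 15.87.
So α = 0.49·15.87 ≈ 7.78, β = 0.51·15.87 ≈ 8.09.

α ≈ 7.78, β ≈ 8.09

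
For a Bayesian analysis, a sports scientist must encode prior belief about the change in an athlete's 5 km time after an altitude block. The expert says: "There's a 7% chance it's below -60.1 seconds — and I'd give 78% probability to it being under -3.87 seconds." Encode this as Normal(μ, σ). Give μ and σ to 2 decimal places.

The p-quantile of Normal(μ,σ) is μ + z_p·σ, with z_{0.07} = -1.476 and z_{0.78} = 0.7722.
Eliminate σ: μ = (z₂·x₁ − z₁·x₂)/(z₂ − z₁) = (0.7722·-60.1 − (-1.476)·-3.87)/2.248 = -23.19.
Then σ = (x₂ − x₁)/(z₂ − z₁) = (-3.87 − -60.1)/2.248 = 25.01.

μ = -23.19, σ = 25.01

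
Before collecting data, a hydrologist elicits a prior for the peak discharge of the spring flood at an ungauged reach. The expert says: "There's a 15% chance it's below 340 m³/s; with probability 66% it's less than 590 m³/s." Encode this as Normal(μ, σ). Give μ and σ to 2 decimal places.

μ = 518.83, σ = 172.55

For Normal(μ,σ), the p-quantile is μ + z_p·σ. Here z_{0.15} = -1.036, z_{0.66} = 0.4125.
So 340 = μ − 1.036σ and 590 = μ + 0.4125σ.
Subtracting: σ = (590 − 340)/(0.4125 − (-1.036)) = 172.55.
Then μ = 340 − (-1.036)·172.55 = 518.83.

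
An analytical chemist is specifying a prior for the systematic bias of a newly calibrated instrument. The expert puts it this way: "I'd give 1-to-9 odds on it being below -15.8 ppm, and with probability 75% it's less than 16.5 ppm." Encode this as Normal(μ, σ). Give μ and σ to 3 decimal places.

μ = 5.362, σ = 16.513

The p-quantile of Normal(μ,σ) is μ + z_p·σ, with z_{0.1} = -1.282 and z_{0.75} = 0.6745.
Eliminate σ: μ = (z₂·x₁ − z₁·x₂)/(z₂ − z₁) = (0.6745·-15.8 − (-1.282)·16.5)/1.956 = 5.362.
Then σ = (x₂ − x₁)/(z₂ − z₁) = (16.5 − -15.8)/1.956 = 16.513.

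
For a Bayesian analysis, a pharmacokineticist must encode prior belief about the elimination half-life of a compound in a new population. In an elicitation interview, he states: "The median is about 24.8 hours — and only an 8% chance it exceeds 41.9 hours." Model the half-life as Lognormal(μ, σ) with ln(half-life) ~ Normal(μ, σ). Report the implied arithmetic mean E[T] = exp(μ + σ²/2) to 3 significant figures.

E[T] ≈ 26.6 hours

If T ~ Lognormal(μ,σ) then ln T ~ Normal(μ,σ), so the p-quantile of ln T is μ + z_p·σ.
ln(24.8) = 3.211 and ln(41.9) = 3.735; z_{0.5} = 0, z_{0.92} = 1.405.
σ = (3.735 − 3.211)/(1.405 − (0)) = 0.373.
μ = 3.211 − (0)·0.373 = 3.211.
E[T] = exp(μ + σ²/2) = exp(3.211 + 0.0697) = 26.6 hours.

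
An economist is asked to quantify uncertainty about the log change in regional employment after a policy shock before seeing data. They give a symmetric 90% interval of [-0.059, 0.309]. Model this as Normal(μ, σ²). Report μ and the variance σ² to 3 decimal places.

A symmetric 90% interval runs μ ± z·σ with z = 1.645.
Half-width = 0.184, so σ = 0.184/1.645 = 0.1119 and σ² = 0.013.
μ is the interval midpoint, 0.125.

μ = 0.125, σ² = 0.013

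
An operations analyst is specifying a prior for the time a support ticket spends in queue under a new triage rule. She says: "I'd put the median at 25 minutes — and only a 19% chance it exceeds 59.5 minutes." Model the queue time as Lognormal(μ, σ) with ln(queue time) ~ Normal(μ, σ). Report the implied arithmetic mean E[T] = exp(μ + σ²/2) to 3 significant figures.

If T ~ Lognormal(μ,σ) then ln T ~ Normal(μ,σ), so the p-quantile of ln T is μ + z_p·σ.
ln(25) = 3.219 and ln(59.5) = 4.086; z_{0.5} = 0, z_{0.81} = 0.8779.
σ = (4.086 − 3.219)/(0.8779 − (0)) = 0.988.
μ = 3.219 − (0)·0.988 = 3.219.
E[T] = exp(μ + σ²/2) = exp(3.219 + 0.4878) = 40.7 minutes.

E[T] ≈ 40.7 minutes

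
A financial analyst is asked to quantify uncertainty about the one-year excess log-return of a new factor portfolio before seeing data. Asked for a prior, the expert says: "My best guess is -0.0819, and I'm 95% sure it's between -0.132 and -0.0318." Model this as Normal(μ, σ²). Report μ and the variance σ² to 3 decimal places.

A symmetric 95% interval runs μ ± z·σ with z = 1.96.
Half-width = 0.0501, so σ = 0.0501/1.96 = 0.0256 and σ² = 0.001.
μ is the stated best guess, -0.082.

μ = -0.082, σ² = 0.001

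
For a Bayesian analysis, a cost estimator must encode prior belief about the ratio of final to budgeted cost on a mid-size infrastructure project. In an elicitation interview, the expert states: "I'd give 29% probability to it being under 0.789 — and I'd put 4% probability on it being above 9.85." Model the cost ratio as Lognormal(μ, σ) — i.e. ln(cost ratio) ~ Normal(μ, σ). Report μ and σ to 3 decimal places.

If T ~ Lognormal(μ,σ) then ln T ~ Normal(μ,σ), so the p-quantile of ln T is μ + z_p·σ.
ln(0.789) = -0.237 and ln(9.85) = 2.287; z_{0.29} = -0.5534, z_{0.96} = 1.751.
σ = (2.287 − -0.237)/(1.751 − (-0.5534)) = 1.096.
μ = -0.237 − (-0.5534)·1.096 = 0.369.

μ ≈ 0.369, σ ≈ 1.096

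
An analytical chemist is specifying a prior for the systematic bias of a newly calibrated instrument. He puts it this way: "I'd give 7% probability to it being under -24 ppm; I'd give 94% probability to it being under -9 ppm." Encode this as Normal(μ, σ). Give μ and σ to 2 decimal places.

μ = -16.70, σ = 4.95

For Normal(μ,σ), the p-quantile is μ + z_p·σ. Here z_{0.07} = -1.476, z_{0.94} = 1.555.
So -24 = μ − 1.476σ and -9 = μ + 1.555σ.
Subtracting: σ = (-9 − -24)/(1.555 − (-1.476)) = 4.95.
Then μ = -24 − (-1.476)·4.95 = -16.70.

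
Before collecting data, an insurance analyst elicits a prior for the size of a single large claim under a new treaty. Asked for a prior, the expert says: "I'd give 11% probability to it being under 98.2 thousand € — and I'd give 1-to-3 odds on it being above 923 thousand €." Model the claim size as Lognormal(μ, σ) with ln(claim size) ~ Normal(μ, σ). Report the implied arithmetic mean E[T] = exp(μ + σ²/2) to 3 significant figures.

E[T] ≈ 835 thousand €

If T ~ Lognormal(μ,σ) then ln T ~ Normal(μ,σ), so the p-quantile of ln T is μ + z_p·σ.
ln(98.2) = 4.587 and ln(923) = 6.828; z_{0.11} = -1.227, z_{0.75} = 0.6745.
σ = (6.828 − 4.587)/(0.6745 − (-1.227)) = 1.179.
μ = 4.587 − (-1.227)·1.179 = 6.033.
E[T] = exp(μ + σ²/2) = exp(6.033 + 0.6946) = 835 thousand €.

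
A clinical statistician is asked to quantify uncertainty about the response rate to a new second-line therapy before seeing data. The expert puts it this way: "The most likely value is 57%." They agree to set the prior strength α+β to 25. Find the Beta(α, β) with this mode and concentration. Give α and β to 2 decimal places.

α = 14.11, β = 10.89

For α,β > 1 the Beta mode is (α−1)/(α+β−2). With α+β = 25, the mode is (α−1)/23.
Set (α−1)/23 = 0.57 → α = 1 + 0.57·23 = 14.11.
β = 25 − α = 10.89.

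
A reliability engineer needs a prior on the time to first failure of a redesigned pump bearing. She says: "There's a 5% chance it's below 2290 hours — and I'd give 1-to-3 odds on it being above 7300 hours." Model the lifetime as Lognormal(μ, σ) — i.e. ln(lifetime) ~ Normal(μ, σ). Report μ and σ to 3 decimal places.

μ ≈ 8.558, σ ≈ 0.500

If T ~ Lognormal(μ,σ) then ln T ~ Normal(μ,σ), so the p-quantile of ln T is μ + z_p·σ.
ln(2290) = 7.736 and ln(7300) = 8.896; z_{0.05} = -1.645, z_{0.75} = 0.6745.
σ = (8.896 − 7.736)/(0.6745 − (-1.645)) = 0.500.
μ = 7.736 − (-1.645)·0.500 = 8.558.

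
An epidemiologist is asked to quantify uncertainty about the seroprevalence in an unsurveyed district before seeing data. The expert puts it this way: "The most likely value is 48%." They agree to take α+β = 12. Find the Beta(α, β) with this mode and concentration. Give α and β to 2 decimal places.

α = 5.80, β = 6.20

For α,β > 1 the Beta mode is (α−1)/(α+β−2). With α+β = 12, the mode is (α−1)/10.
Set (α−1)/10 = 0.48 → α = 1 + 0.48·10 = 5.80.
β = 12 − α = 6.20.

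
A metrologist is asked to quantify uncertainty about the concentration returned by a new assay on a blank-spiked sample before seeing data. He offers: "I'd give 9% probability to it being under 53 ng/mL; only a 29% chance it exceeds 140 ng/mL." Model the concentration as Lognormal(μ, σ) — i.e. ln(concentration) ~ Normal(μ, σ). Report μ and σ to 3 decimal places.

If T ~ Lognormal(μ,σ) then ln T ~ Normal(μ,σ), so the p-quantile of ln T is μ + z_p·σ.
ln(53) = 3.97 and ln(140) = 4.942; z_{0.09} = -1.341, z_{0.71} = 0.5534.
σ = (4.942 − 3.97)/(0.5534 − (-1.341)) = 0.513.
μ = 3.97 − (-1.341)·0.513 = 4.658.

μ ≈ 4.658, σ ≈ 0.513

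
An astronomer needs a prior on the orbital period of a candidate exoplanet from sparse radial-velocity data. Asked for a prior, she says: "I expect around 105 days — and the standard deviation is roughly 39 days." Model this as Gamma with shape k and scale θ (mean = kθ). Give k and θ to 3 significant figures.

k ≈ 7.25, θ ≈ 14.5

For Gamma(k, scale θ): mean = kθ, variance = kθ², so CV = 1/√k.
CV = SD/mean = 39/105 = 0.3714, hence k = 1/CV² = 7.25.
Then θ = mean/k = 105/7.25 = 14.5.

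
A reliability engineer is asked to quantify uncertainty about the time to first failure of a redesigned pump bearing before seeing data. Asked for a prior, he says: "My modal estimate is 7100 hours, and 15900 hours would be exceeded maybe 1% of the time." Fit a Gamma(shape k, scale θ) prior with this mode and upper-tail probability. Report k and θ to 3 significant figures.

Gamma(k,θ) with k>1 has mode (k−1)θ, so θ = 7100/(k−1).
Need P(X < 15900) = 0.99 with θ tied to k this way. Start at k = 2, θ = 7100: P(X<15900) ≈ 0.655.
Too low — raise k to concentrate. Iterating converges to k ≈ 8.39.
Then θ = 7100/(8.39−1) ≈ 961.

k ≈ 8.39, θ ≈ 961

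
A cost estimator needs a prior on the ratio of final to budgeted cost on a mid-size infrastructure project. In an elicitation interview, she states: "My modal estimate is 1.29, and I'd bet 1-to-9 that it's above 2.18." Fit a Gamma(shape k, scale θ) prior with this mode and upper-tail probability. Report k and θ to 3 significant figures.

Gamma(k,θ) with k>1 has mode (k−1)θ, so θ = 1.29/(k−1).
Need P(X < 2.18) = 0.9 with θ tied to k this way. Start at k = 2, θ = 1.29: P(X<2.18) ≈ 0.504.
Too low — raise k to concentrate. Iterating converges to k ≈ 7.87.
Then θ = 1.29/(7.87−1) ≈ 0.188.

k ≈ 7.87, θ ≈ 0.188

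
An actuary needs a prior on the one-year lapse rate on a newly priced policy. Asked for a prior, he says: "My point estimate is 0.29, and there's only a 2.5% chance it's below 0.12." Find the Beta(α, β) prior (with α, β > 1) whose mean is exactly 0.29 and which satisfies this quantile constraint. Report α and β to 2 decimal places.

α ≈ 5.91, β ≈ 14.48

With mean 0.29 fixed, write α = 0.29s, β = 0.71s where s = α+β.
Need P(θ < 0.12) = 0.025 under Beta(0.29s, 0.71s). Normal approximation: (q−m)/√(m(1−m)/s) ≈ z_{0.025} = -1.96, so s ≈ 0.29·0.71·(-1.96)²/(0.12−0.29)² = 27.4.
At s = 27.4: P(θ<0.12) ≈ 0.011. Adjusting to match 0.025 gives s ≈ 20.40.
So α = 0.29·20.40 ≈ 5.91, β = 0.71·20.40 ≈ 14.48.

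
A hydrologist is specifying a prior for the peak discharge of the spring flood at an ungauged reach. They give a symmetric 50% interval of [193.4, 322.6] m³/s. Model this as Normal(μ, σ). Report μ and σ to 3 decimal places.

μ = 258.000, σ = 95.776

A symmetric 50% interval runs μ ± z·σ with z = 0.6745.
Half-width = 64.6, so σ = 64.6/0.6745 = 95.776.
μ is the interval midpoint, 258.000.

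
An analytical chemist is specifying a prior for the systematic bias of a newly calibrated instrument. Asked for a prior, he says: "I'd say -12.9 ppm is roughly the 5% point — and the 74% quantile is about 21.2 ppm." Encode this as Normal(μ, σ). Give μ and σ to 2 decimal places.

μ = 11.61, σ = 14.90

For Normal(μ,σ), the p-quantile is μ + z_p·σ. Here z_{0.05} = -1.645, z_{0.74} = 0.6433.
So -12.9 = μ − 1.645σ and 21.2 = μ + 0.6433σ.
Subtracting: σ = (21.2 − -12.9)/(0.6433 − (-1.645)) = 14.90.
Then μ = -12.9 − (-1.645)·14.90 = 11.61.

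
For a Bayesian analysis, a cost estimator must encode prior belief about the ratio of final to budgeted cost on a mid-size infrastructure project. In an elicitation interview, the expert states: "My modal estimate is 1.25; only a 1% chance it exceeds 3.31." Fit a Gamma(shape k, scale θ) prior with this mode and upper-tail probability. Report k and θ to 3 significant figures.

k ≈ 5.89, θ ≈ 0.256

Gamma(k,θ) with k>1 has mode (k−1)θ, so θ = 1.25/(k−1).
Need P(X < 3.31) = 0.99 with θ tied to k this way. Start at k = 2, θ = 1.25: P(X<3.31) ≈ 0.742.
Too low — raise k to concentrate. Iterating converges to k ≈ 5.89.
Then θ = 1.25/(5.89−1) ≈ 0.256.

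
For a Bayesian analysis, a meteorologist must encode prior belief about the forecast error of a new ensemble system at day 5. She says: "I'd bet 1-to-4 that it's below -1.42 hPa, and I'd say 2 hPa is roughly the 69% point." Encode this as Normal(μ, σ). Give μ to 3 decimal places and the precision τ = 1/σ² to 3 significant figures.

The p-quantile of Normal(μ,σ) is μ + z_p·σ, with z_{0.2} = -0.8416 and z_{0.69} = 0.4959.
Eliminate σ: μ = (z₂·x₁ − z₁·x₂)/(z₂ − z₁) = (0.4959·-1.42 − (-0.8416)·2)/1.337 = 0.732.
Then σ = (x₂ − x₁)/(z₂ − z₁) = (2 − -1.42)/1.337 = 2.557.
Precision τ = 1/σ² = 1/2.557² = 0.153.

μ = 0.732, τ = 0.153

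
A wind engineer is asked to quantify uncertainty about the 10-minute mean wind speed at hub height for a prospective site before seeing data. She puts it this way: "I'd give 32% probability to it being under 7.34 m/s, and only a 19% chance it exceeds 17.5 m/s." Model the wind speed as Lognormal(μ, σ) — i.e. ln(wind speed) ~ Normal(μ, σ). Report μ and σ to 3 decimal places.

If T ~ Lognormal(μ,σ) then ln T ~ Normal(μ,σ), so the p-quantile of ln T is μ + z_p·σ.
ln(7.34) = 1.993 and ln(17.5) = 2.862; z_{0.32} = -0.4677, z_{0.81} = 0.8779.
σ = (2.862 − 1.993)/(0.8779 − (-0.4677)) = 0.646.
μ = 1.993 − (-0.4677)·0.646 = 2.295.

μ ≈ 2.295, σ ≈ 0.646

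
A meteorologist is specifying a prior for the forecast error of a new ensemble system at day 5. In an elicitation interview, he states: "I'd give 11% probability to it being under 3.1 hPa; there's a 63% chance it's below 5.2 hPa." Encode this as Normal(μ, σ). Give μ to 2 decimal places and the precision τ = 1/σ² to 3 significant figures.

μ = 4.75, τ = 0.551

For Normal(μ,σ), the p-quantile is μ + z_p·σ. Here z_{0.11} = -1.227, z_{0.63} = 0.3319.
So 3.1 = μ − 1.227σ and 5.2 = μ + 0.3319σ.
Subtracting: σ = (5.2 − 3.1)/(0.3319 − (-1.227)) = 1.35.
Then μ = 3.1 − (-1.227)·1.35 = 4.75.
Precision τ = 1/σ² = 1/1.348² = 0.551.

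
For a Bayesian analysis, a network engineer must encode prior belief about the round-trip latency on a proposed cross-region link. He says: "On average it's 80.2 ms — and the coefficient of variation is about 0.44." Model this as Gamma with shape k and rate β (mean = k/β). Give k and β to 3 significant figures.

For Gamma(k, rate β): mean = k/β, variance = k/β², so CV = 1/√k.
CV = 0.44, hence k = 1/CV² = 5.17.
Then β = k/mean = 5.17/80.2 = 0.0644.

k ≈ 5.17, β ≈ 0.0644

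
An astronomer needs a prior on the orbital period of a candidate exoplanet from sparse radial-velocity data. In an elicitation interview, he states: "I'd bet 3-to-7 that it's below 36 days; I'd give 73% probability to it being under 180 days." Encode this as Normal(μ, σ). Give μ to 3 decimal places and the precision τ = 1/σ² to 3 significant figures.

μ = 102.402, τ = 6.24e-05

For Normal(μ,σ), the p-quantile is μ + z_p·σ. Here z_{0.3} = -0.5244, z_{0.73} = 0.6128.
So 36 = μ − 0.5244σ and 180 = μ + 0.6128σ.
Subtracting: σ = (180 − 36)/(0.6128 − (-0.5244)) = 126.625.
Then μ = 36 − (-0.5244)·126.625 = 102.402.
Precision τ = 1/σ² = 1/126.6² = 6.24e-05.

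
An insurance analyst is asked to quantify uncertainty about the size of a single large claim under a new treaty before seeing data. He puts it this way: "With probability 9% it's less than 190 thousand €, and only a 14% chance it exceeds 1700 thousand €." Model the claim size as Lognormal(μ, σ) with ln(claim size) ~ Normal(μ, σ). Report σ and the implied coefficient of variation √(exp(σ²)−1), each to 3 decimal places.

σ ≈ 0.905, CV ≈ 1.126

If T ~ Lognormal(μ,σ) then ln T ~ Normal(μ,σ), so the p-quantile of ln T is μ + z_p·σ.
ln(190) = 5.247 and ln(1700) = 7.438; z_{0.09} = -1.341, z_{0.86} = 1.08.
σ = (7.438 − 5.247)/(1.08 − (-1.341)) = 0.905.
μ = 5.247 − (-1.341)·0.905 = 6.461.
CV = √(exp(σ²)−1) = √(exp(0.8192)−1) = 1.126.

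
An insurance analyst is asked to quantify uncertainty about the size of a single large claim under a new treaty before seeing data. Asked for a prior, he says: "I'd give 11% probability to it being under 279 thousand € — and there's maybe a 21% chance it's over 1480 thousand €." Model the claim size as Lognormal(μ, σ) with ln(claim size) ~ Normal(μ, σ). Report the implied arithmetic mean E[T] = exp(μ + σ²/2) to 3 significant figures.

If T ~ Lognormal(μ,σ) then ln T ~ Normal(μ,σ), so the p-quantile of ln T is μ + z_p·σ.
ln(279) = 5.631 and ln(1480) = 7.3; z_{0.11} = -1.227, z_{0.79} = 0.8064.
σ = (7.3 − 5.631)/(0.8064 − (-1.227)) = 0.821.
μ = 5.631 − (-1.227)·0.821 = 6.638.
E[T] = exp(μ + σ²/2) = exp(6.638 + 0.3368) = 1070 thousand €.

E[T] ≈ 1070 thousand €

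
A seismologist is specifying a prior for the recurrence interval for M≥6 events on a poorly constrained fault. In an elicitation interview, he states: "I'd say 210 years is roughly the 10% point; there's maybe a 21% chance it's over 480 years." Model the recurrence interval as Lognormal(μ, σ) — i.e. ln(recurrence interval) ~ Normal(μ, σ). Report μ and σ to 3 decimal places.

μ ≈ 5.855, σ ≈ 0.396

If T ~ Lognormal(μ,σ) then ln T ~ Normal(μ,σ), so the p-quantile of ln T is μ + z_p·σ.
ln(210) = 5.347 and ln(480) = 6.174; z_{0.1} = -1.282, z_{0.79} = 0.8064.
σ = (6.174 − 5.347)/(0.8064 − (-1.282)) = 0.396.
μ = 5.347 − (-1.282)·0.396 = 5.855.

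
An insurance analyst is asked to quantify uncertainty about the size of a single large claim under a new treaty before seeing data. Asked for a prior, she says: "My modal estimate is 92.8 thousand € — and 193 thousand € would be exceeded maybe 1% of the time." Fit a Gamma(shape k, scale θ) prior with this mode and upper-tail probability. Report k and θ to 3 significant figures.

Gamma(k,θ) with k>1 has mode (k−1)θ, so θ = 92.8/(k−1).
Need P(X < 193) = 0.99 with θ tied to k this way. Start at k = 2, θ = 92.8: P(X<193) ≈ 0.615.
Too low — raise k to concentrate. Iterating converges to k ≈ 10.1.
Then θ = 92.8/(10.1−1) ≈ 10.2.

k ≈ 10.1, θ ≈ 10.2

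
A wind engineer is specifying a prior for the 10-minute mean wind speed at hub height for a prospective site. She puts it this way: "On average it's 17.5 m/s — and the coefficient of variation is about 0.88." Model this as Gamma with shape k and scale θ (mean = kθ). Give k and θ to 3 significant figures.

k ≈ 1.29, θ ≈ 13.6

For Gamma(k, scale θ): mean = kθ, variance = kθ², so CV = 1/√k.
CV = 0.88, hence k = 1/CV² = 1.29.
Then θ = mean/k = 17.5/1.29 = 13.6.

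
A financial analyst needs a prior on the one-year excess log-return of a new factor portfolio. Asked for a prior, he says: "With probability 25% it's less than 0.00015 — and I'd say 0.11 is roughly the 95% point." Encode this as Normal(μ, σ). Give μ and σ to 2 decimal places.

The p-quantile of Normal(μ,σ) is μ + z_p·σ, with z_{0.25} = -0.6745 and z_{0.95} = 1.645.
Eliminate σ: μ = (z₂·x₁ − z₁·x₂)/(z₂ − z₁) = (1.645·0.00015 − (-0.6745)·0.11)/2.319 = 0.03.
Then σ = (x₂ − x₁)/(z₂ − z₁) = (0.11 − 0.00015)/2.319 = 0.05.

μ = 0.03, σ = 0.05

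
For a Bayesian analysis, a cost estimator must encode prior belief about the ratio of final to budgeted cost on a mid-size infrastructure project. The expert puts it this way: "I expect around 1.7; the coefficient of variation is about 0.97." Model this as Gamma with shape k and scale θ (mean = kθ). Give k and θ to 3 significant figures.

For Gamma(k, scale θ): mean = kθ, variance = kθ², so CV = 1/√k.
CV = 0.97, hence k = 1/CV² = 1.06.
Then θ = mean/k = 1.7/1.06 = 1.6.

k ≈ 1.06, θ ≈ 1.6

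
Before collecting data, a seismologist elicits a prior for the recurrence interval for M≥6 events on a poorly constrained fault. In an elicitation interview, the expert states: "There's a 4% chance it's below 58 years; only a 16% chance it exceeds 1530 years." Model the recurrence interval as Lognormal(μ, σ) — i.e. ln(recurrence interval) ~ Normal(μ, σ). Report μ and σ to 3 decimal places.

μ ≈ 6.147, σ ≈ 1.192

If T ~ Lognormal(μ,σ) then ln T ~ Normal(μ,σ), so the p-quantile of ln T is μ + z_p·σ.
ln(58) = 4.06 and ln(1530) = 7.333; z_{0.04} = -1.751, z_{0.84} = 0.9945.
σ = (7.333 − 4.06)/(0.9945 − (-1.751)) = 1.192.
μ = 4.06 − (-1.751)·1.192 = 6.147.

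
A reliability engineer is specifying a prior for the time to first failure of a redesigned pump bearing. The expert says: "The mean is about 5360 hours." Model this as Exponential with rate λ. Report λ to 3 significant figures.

Exponential mean = 1/λ, so λ = 1/5360.0 = 0.000187.

λ ≈ 0.000187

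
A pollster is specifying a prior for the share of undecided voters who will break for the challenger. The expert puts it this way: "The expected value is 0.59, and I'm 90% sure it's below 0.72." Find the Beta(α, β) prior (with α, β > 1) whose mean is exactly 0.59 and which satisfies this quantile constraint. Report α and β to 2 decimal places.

With mean 0.59 fixed, write α = 0.59s, β = 0.41s where s = α+β.
Need P(θ < 0.72) = 0.9 under Beta(0.59s, 0.41s). Normal approximation: (q−m)/√(m(1−m)/s) ≈ z_{0.9} = 1.28, so s ≈ 0.59·0.41·(1.28)²/(0.72−0.59)² = 23.5.
At s = 23.5: P(θ<0.72) ≈ 0.905. Adjusting to match 0.9 gives s ≈ 22.48.
So α = 0.59·22.48 ≈ 13.26, β = 0.41·22.48 ≈ 9.22.

α ≈ 13.26, β ≈ 9.22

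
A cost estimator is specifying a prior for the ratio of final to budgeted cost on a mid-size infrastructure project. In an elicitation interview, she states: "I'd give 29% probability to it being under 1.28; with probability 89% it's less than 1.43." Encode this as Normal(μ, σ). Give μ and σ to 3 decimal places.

μ = 1.327, σ = 0.084

For Normal(μ,σ), the p-quantile is μ + z_p·σ. Here z_{0.29} = -0.5534, z_{0.89} = 1.227.
So 1.28 = μ − 0.5534σ and 1.43 = μ + 1.227σ.
Subtracting: σ = (1.43 − 1.28)/(1.227 − (-0.5534)) = 0.084.
Then μ = 1.28 − (-0.5534)·0.084 = 1.327.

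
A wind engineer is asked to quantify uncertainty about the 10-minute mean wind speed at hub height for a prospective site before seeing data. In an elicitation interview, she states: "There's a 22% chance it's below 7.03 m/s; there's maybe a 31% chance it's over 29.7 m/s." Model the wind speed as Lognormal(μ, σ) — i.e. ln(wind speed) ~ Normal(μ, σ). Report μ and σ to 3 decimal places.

If T ~ Lognormal(μ,σ) then ln T ~ Normal(μ,σ), so the p-quantile of ln T is μ + z_p·σ.
ln(7.03) = 1.95 and ln(29.7) = 3.391; z_{0.22} = -0.7722, z_{0.69} = 0.4959.
σ = (3.391 − 1.95)/(0.4959 − (-0.7722)) = 1.136.
μ = 1.95 − (-0.7722)·1.136 = 2.828.

μ ≈ 2.828, σ ≈ 1.136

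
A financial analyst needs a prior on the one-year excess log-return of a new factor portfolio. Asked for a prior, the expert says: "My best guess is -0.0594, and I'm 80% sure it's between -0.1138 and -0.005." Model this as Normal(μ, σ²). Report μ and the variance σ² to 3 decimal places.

μ = -0.059, σ² = 0.002

A symmetric 80% interval runs μ ± z·σ with z = 1.282.
Half-width = 0.0544, so σ = 0.0544/1.282 = 0.0424 and σ² = 0.002.
μ is the stated best guess, -0.059.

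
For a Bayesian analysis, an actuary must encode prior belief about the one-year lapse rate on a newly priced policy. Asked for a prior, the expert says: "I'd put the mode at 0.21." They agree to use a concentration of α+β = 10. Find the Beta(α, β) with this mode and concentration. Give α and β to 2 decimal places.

α = 2.68, β = 7.32

For α,β > 1 the Beta mode is (α−1)/(α+β−2). With α+β = 10, the mode is (α−1)/8.
Set (α−1)/8 = 0.21 → α = 1 + 0.21·8 = 2.68.
β = 10 − α = 7.32.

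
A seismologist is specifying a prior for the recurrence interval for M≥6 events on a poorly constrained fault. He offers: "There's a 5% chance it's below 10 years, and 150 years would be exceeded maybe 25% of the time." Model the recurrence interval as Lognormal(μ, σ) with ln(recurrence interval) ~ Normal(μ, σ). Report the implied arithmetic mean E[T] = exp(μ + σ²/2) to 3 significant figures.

If T ~ Lognormal(μ,σ) then ln T ~ Normal(μ,σ), so the p-quantile of ln T is μ + z_p·σ.
ln(10) = 2.303 and ln(150) = 5.011; z_{0.05} = -1.645, z_{0.75} = 0.6745.
σ = (5.011 − 2.303)/(0.6745 − (-1.645)) = 1.168.
μ = 2.303 − (-1.645)·1.168 = 4.223.
E[T] = exp(μ + σ²/2) = exp(4.223 + 0.6816) = 135 years.

E[T] ≈ 135 years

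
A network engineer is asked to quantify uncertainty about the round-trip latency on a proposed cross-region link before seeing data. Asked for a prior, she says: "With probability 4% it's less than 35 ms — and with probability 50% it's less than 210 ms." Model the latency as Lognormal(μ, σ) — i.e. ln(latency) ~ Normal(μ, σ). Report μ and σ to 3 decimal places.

If T ~ Lognormal(μ,σ) then ln T ~ Normal(μ,σ), so the p-quantile of ln T is μ + z_p·σ.
ln(35) = 3.555 and ln(210) = 5.347; z_{0.04} = -1.751, z_{0.5} = 0.
σ = (5.347 − 3.555)/(0 − (-1.751)) = 1.023.
μ = 3.555 − (-1.751)·1.023 = 5.347.

μ ≈ 5.347, σ ≈ 1.023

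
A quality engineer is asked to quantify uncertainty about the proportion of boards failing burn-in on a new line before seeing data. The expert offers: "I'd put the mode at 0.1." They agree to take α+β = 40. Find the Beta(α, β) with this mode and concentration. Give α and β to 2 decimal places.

α = 4.80, β = 35.20

For α,β > 1 the Beta mode is (α−1)/(α+β−2). With α+β = 40, the mode is (α−1)/38.
Set (α−1)/38 = 0.1 → α = 1 + 0.1·38 = 4.80.
β = 40 − α = 35.20.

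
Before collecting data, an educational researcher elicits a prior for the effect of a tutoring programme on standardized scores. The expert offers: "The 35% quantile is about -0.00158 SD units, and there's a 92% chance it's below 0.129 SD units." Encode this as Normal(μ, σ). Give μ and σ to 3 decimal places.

For Normal(μ,σ), the p-quantile is μ + z_p·σ. Here z_{0.35} = -0.3853, z_{0.92} = 1.405.
So -0.00158 = μ − 0.3853σ and 0.129 = μ + 1.405σ.
Subtracting: σ = (0.129 − -0.00158)/(1.405 − (-0.3853)) = 0.073.
Then μ = -0.00158 − (-0.3853)·0.073 = 0.027.

μ = 0.027, σ = 0.073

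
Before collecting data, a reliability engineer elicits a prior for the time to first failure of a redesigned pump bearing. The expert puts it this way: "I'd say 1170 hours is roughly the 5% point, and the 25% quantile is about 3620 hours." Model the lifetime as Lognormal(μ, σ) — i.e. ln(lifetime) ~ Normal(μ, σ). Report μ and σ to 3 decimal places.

If T ~ Lognormal(μ,σ) then ln T ~ Normal(μ,σ), so the p-quantile of ln T is μ + z_p·σ.
ln(1170) = 7.065 and ln(3620) = 8.194; z_{0.05} = -1.645, z_{0.25} = -0.6745.
σ = (8.194 − 7.065)/(-0.6745 − (-1.645)) = 1.164.
μ = 7.065 − (-1.645)·1.164 = 8.979.

μ ≈ 8.979, σ ≈ 1.164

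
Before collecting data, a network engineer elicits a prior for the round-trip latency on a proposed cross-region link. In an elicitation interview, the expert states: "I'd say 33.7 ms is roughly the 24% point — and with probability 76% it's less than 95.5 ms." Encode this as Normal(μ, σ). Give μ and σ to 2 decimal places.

For Normal(μ,σ), the p-quantile is μ + z_p·σ. Here z_{0.24} = -0.7063, z_{0.76} = 0.7063.
So 33.7 = μ − 0.7063σ and 95.5 = μ + 0.7063σ.
Subtracting: σ = (95.5 − 33.7)/(0.7063 − (-0.7063)) = 43.75.
Then μ = 33.7 − (-0.7063)·43.75 = 64.60.

μ = 64.60, σ = 43.75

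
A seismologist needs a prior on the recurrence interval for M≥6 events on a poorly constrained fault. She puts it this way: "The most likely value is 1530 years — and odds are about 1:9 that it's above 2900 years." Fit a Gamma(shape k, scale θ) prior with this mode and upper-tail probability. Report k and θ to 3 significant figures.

Gamma(k,θ) with k>1 has mode (k−1)θ, so θ = 1530/(k−1).
Need P(X < 2900) = 0.9 with θ tied to k this way. Start at k = 2, θ = 1530: P(X<2900) ≈ 0.565.
Too low — raise k to concentrate. Iterating converges to k ≈ 5.68.
Then θ = 1530/(5.68−1) ≈ 327.

k ≈ 5.68, θ ≈ 327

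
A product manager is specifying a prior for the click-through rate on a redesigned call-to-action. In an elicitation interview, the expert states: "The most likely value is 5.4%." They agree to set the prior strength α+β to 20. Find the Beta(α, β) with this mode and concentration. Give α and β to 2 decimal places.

For α,β > 1 the Beta mode is (α−1)/(α+β−2). With α+β = 20, the mode is (α−1)/18.
Set (α−1)/18 = 0.054 → α = 1 + 0.054·18 = 1.97.
β = 20 − α = 18.03.

α = 1.97, β = 18.03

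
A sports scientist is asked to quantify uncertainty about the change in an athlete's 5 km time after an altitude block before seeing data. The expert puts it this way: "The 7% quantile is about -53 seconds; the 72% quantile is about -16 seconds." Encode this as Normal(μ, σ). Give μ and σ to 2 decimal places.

For Normal(μ,σ), the p-quantile is μ + z_p·σ. Here z_{0.07} = -1.476, z_{0.72} = 0.5828.
So -53 = μ − 1.476σ and -16 = μ + 0.5828σ.
Subtracting: σ = (-16 − -53)/(0.5828 − (-1.476)) = 17.97.
Then μ = -53 − (-1.476)·17.97 = -26.48.

μ = -26.48, σ = 17.97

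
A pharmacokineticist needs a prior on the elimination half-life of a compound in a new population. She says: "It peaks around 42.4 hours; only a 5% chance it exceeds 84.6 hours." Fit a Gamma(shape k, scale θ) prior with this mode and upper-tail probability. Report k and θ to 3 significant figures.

Gamma(k,θ) with k>1 has mode (k−1)θ, so θ = 42.4/(k−1).
Need P(X < 84.6) = 0.95 with θ tied to k this way. Start at k = 2, θ = 42.4: P(X<84.6) ≈ 0.593.
Too low — raise k to concentrate. Iterating converges to k ≈ 6.81.
Then θ = 42.4/(6.81−1) ≈ 7.3.

k ≈ 6.81, θ ≈ 7.3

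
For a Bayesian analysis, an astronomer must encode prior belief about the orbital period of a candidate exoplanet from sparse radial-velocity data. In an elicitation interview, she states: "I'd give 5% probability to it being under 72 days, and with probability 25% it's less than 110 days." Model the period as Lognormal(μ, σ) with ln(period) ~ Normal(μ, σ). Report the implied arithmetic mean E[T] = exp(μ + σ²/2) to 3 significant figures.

E[T] ≈ 162 days

If T ~ Lognormal(μ,σ) then ln T ~ Normal(μ,σ), so the p-quantile of ln T is μ + z_p·σ.
ln(72) = 4.277 and ln(110) = 4.7; z_{0.05} = -1.645, z_{0.25} = -0.6745.
σ = (4.7 − 4.277)/(-0.6745 − (-1.645)) = 0.437.
μ = 4.277 − (-1.645)·0.437 = 4.995.
E[T] = exp(μ + σ²/2) = exp(4.995 + 0.0954) = 162 days.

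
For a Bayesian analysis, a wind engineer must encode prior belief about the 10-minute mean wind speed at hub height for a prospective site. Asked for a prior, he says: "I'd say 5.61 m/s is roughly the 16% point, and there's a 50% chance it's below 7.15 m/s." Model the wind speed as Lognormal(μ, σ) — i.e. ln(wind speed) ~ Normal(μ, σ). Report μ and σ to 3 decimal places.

If T ~ Lognormal(μ,σ) then ln T ~ Normal(μ,σ), so the p-quantile of ln T is μ + z_p·σ.
ln(5.61) = 1.725 and ln(7.15) = 1.967; z_{0.16} = -0.9945, z_{0.5} = 0.
σ = (1.967 − 1.725)/(0 − (-0.9945)) = 0.244.
μ = 1.725 − (-0.9945)·0.244 = 1.967.

μ ≈ 1.967, σ ≈ 0.244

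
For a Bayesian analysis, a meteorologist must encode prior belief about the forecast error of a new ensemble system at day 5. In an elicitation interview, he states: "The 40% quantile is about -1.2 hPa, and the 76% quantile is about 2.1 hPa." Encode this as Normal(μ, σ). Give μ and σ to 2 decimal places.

The p-quantile of Normal(μ,σ) is μ + z_p·σ, with z_{0.4} = -0.2533 and z_{0.76} = 0.7063.
Eliminate σ: μ = (z₂·x₁ − z₁·x₂)/(z₂ − z₁) = (0.7063·-1.2 − (-0.2533)·2.1)/0.9596 = -0.33.
Then σ = (x₂ − x₁)/(z₂ − z₁) = (2.1 − -1.2)/0.9596 = 3.44.

μ = -0.33, σ = 3.44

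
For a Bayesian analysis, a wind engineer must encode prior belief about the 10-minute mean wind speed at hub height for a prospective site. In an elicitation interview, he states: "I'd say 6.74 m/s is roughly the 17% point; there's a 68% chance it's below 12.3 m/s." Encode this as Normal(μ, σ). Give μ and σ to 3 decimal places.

μ = 10.471, σ = 3.910

The p-quantile of Normal(μ,σ) is μ + z_p·σ, with z_{0.17} = -0.9542 and z_{0.68} = 0.4677.
Eliminate σ: μ = (z₂·x₁ − z₁·x₂)/(z₂ − z₁) = (0.4677·6.74 − (-0.9542)·12.3)/1.422 = 10.471.
Then σ = (x₂ − x₁)/(z₂ − z₁) = (12.3 − 6.74)/1.422 = 3.910.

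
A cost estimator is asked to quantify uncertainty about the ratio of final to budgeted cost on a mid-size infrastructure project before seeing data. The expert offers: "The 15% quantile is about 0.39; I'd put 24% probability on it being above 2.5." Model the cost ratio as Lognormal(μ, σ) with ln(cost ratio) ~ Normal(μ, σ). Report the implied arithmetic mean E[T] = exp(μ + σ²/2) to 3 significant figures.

E[T] ≈ 2.08

If T ~ Lognormal(μ,σ) then ln T ~ Normal(μ,σ), so the p-quantile of ln T is μ + z_p·σ.
ln(0.39) = -0.9416 and ln(2.5) = 0.9163; z_{0.15} = -1.036, z_{0.76} = 0.7063.
σ = (0.9163 − -0.9416)/(0.7063 − (-1.036)) = 1.066.
μ = -0.9416 − (-1.036)·1.066 = 0.163.
E[T] = exp(μ + σ²/2) = exp(0.163 + 0.5683) = 2.08.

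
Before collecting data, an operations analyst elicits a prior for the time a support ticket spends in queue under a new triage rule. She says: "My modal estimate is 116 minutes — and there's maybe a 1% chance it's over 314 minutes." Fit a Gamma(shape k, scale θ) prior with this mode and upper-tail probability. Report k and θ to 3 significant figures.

k ≈ 5.65, θ ≈ 24.9

Gamma(k,θ) with k>1 has mode (k−1)θ, so θ = 116/(k−1).
Need P(X < 314) = 0.99 with θ tied to k this way. Start at k = 2, θ = 116: P(X<314) ≈ 0.753.
Too low — raise k to concentrate. Iterating converges to k ≈ 5.65.
Then θ = 116/(5.65−1) ≈ 24.9.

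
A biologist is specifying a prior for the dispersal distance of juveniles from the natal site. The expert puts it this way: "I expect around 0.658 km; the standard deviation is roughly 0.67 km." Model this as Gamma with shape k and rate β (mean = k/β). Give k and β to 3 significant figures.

For Gamma(k, rate β): mean = k/β, variance = k/β², so CV = 1/√k.
CV = SD/mean = 0.67/0.658 = 1.018, hence k = 1/CV² = 0.964.
Then β = k/mean = 0.964/0.658 = 1.47.

k ≈ 0.964, β ≈ 1.47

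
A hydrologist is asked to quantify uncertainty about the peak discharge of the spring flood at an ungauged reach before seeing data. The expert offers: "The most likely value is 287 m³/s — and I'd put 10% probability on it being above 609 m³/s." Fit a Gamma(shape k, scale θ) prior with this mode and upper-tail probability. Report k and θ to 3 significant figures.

k ≈ 4.39, θ ≈ 84.5

Gamma(k,θ) with k>1 has mode (k−1)θ, so θ = 287/(k−1).
Need P(X < 609) = 0.9 with θ tied to k this way. Start at k = 2, θ = 287: P(X<609) ≈ 0.626.
Too low — raise k to concentrate. Iterating converges to k ≈ 4.39.
Then θ = 287/(4.39−1) ≈ 84.5.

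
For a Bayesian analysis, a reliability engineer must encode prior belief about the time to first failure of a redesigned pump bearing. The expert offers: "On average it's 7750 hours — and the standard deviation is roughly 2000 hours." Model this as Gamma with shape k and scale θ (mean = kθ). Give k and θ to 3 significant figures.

k ≈ 15, θ ≈ 516

For Gamma(k, scale θ): mean = kθ, variance = kθ², so CV = 1/√k.
CV = SD/mean = 2000/7750 = 0.2581, hence k = 1/CV² = 15.
Then θ = mean/k = 7750/15 = 516.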